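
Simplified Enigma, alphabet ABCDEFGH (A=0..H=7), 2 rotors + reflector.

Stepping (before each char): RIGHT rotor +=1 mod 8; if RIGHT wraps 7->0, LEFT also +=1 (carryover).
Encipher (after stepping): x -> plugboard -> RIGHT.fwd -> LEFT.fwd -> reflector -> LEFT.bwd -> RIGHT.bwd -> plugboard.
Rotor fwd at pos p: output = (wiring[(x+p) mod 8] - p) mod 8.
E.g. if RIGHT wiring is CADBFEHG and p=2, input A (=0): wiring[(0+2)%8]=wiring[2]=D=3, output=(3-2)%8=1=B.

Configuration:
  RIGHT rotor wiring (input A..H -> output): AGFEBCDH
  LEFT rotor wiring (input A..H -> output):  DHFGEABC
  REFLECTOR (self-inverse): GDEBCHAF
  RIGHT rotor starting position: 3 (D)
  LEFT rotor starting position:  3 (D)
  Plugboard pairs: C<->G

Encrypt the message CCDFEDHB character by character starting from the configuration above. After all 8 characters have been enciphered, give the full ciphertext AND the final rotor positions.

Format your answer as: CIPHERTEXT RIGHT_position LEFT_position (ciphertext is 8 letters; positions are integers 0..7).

Answer: HBBHHGBF 3 4

Derivation:
Char 1 ('C'): step: R->4, L=3; C->plug->G->R->B->L->B->refl->D->L'->A->R'->H->plug->H
Char 2 ('C'): step: R->5, L=3; C->plug->G->R->H->L->C->refl->E->L'->G->R'->B->plug->B
Char 3 ('D'): step: R->6, L=3; D->plug->D->R->A->L->D->refl->B->L'->B->R'->B->plug->B
Char 4 ('F'): step: R->7, L=3; F->plug->F->R->C->L->F->refl->H->L'->E->R'->H->plug->H
Char 5 ('E'): step: R->0, L->4 (L advanced); E->plug->E->R->B->L->E->refl->C->L'->H->R'->H->plug->H
Char 6 ('D'): step: R->1, L=4; D->plug->D->R->A->L->A->refl->G->L'->D->R'->C->plug->G
Char 7 ('H'): step: R->2, L=4; H->plug->H->R->E->L->H->refl->F->L'->C->R'->B->plug->B
Char 8 ('B'): step: R->3, L=4; B->plug->B->R->G->L->B->refl->D->L'->F->R'->F->plug->F
Final: ciphertext=HBBHHGBF, RIGHT=3, LEFT=4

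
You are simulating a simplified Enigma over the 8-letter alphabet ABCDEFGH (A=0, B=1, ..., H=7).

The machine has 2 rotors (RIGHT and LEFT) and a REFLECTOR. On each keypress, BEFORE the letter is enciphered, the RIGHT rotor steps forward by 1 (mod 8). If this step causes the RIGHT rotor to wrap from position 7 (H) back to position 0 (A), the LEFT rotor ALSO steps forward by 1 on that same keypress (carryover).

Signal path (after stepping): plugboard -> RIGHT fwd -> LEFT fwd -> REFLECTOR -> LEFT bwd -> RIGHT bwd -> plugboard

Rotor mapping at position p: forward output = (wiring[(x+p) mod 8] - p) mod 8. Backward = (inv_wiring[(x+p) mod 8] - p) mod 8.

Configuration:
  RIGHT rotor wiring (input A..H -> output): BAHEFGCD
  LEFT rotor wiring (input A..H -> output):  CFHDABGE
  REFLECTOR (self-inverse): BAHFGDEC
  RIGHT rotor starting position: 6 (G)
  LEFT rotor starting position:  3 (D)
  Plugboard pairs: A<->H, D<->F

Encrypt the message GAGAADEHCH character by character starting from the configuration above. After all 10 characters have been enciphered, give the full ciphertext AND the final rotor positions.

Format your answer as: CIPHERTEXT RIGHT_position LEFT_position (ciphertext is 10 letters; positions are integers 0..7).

Char 1 ('G'): step: R->7, L=3; G->plug->G->R->H->L->E->refl->G->L'->C->R'->B->plug->B
Char 2 ('A'): step: R->0, L->4 (L advanced); A->plug->H->R->D->L->A->refl->B->L'->F->R'->E->plug->E
Char 3 ('G'): step: R->1, L=4; G->plug->G->R->C->L->C->refl->H->L'->H->R'->A->plug->H
Char 4 ('A'): step: R->2, L=4; A->plug->H->R->G->L->D->refl->F->L'->B->R'->F->plug->D
Char 5 ('A'): step: R->3, L=4; A->plug->H->R->E->L->G->refl->E->L'->A->R'->E->plug->E
Char 6 ('D'): step: R->4, L=4; D->plug->F->R->E->L->G->refl->E->L'->A->R'->H->plug->A
Char 7 ('E'): step: R->5, L=4; E->plug->E->R->D->L->A->refl->B->L'->F->R'->B->plug->B
Char 8 ('H'): step: R->6, L=4; H->plug->A->R->E->L->G->refl->E->L'->A->R'->H->plug->A
Char 9 ('C'): step: R->7, L=4; C->plug->C->R->B->L->F->refl->D->L'->G->R'->F->plug->D
Char 10 ('H'): step: R->0, L->5 (L advanced); H->plug->A->R->B->L->B->refl->A->L'->E->R'->D->plug->F
Final: ciphertext=BEHDEABADF, RIGHT=0, LEFT=5

Answer: BEHDEABADF 0 5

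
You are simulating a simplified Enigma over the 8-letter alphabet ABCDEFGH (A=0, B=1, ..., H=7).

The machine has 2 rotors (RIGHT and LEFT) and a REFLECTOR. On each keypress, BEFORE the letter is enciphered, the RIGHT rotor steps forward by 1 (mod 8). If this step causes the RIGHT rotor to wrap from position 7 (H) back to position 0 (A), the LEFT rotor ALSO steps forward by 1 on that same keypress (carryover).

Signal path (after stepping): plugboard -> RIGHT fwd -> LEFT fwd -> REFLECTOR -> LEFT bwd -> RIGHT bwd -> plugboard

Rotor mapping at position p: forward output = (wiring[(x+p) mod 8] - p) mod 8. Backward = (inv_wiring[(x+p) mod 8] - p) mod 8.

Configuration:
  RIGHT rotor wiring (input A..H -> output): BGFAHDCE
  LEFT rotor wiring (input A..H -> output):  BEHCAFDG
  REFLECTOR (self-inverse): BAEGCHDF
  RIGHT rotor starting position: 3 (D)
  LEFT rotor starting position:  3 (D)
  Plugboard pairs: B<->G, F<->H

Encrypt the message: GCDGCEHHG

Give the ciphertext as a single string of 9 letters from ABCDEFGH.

Char 1 ('G'): step: R->4, L=3; G->plug->B->R->H->L->E->refl->C->L'->C->R'->F->plug->H
Char 2 ('C'): step: R->5, L=3; C->plug->C->R->H->L->E->refl->C->L'->C->R'->H->plug->F
Char 3 ('D'): step: R->6, L=3; D->plug->D->R->A->L->H->refl->F->L'->B->R'->G->plug->B
Char 4 ('G'): step: R->7, L=3; G->plug->B->R->C->L->C->refl->E->L'->H->R'->C->plug->C
Char 5 ('C'): step: R->0, L->4 (L advanced); C->plug->C->R->F->L->A->refl->B->L'->B->R'->A->plug->A
Char 6 ('E'): step: R->1, L=4; E->plug->E->R->C->L->H->refl->F->L'->E->R'->B->plug->G
Char 7 ('H'): step: R->2, L=4; H->plug->F->R->C->L->H->refl->F->L'->E->R'->H->plug->F
Char 8 ('H'): step: R->3, L=4; H->plug->F->R->G->L->D->refl->G->L'->H->R'->D->plug->D
Char 9 ('G'): step: R->4, L=4; G->plug->B->R->H->L->G->refl->D->L'->G->R'->C->plug->C

Answer: HFBCAGFDC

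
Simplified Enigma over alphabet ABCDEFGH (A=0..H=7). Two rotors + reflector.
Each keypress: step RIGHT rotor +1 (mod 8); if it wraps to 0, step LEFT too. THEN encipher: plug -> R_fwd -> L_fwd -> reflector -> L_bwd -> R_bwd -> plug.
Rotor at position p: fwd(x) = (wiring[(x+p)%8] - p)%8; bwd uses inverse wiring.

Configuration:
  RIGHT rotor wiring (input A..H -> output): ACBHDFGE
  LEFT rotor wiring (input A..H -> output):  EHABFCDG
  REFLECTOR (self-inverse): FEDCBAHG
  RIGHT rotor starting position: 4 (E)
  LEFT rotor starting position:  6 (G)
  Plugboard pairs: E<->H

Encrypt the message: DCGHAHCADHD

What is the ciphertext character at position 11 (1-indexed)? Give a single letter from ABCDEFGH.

Char 1 ('D'): step: R->5, L=6; D->plug->D->R->D->L->B->refl->E->L'->H->R'->C->plug->C
Char 2 ('C'): step: R->6, L=6; C->plug->C->R->C->L->G->refl->H->L'->G->R'->B->plug->B
Char 3 ('G'): step: R->7, L=6; G->plug->G->R->G->L->H->refl->G->L'->C->R'->D->plug->D
Char 4 ('H'): step: R->0, L->7 (L advanced); H->plug->E->R->D->L->B->refl->E->L'->H->R'->D->plug->D
Char 5 ('A'): step: R->1, L=7; A->plug->A->R->B->L->F->refl->A->L'->C->R'->D->plug->D
Char 6 ('H'): step: R->2, L=7; H->plug->E->R->E->L->C->refl->D->L'->G->R'->G->plug->G
Char 7 ('C'): step: R->3, L=7; C->plug->C->R->C->L->A->refl->F->L'->B->R'->E->plug->H
Char 8 ('A'): step: R->4, L=7; A->plug->A->R->H->L->E->refl->B->L'->D->R'->H->plug->E
Char 9 ('D'): step: R->5, L=7; D->plug->D->R->D->L->B->refl->E->L'->H->R'->C->plug->C
Char 10 ('H'): step: R->6, L=7; H->plug->E->R->D->L->B->refl->E->L'->H->R'->H->plug->E
Char 11 ('D'): step: R->7, L=7; D->plug->D->R->C->L->A->refl->F->L'->B->R'->B->plug->B

B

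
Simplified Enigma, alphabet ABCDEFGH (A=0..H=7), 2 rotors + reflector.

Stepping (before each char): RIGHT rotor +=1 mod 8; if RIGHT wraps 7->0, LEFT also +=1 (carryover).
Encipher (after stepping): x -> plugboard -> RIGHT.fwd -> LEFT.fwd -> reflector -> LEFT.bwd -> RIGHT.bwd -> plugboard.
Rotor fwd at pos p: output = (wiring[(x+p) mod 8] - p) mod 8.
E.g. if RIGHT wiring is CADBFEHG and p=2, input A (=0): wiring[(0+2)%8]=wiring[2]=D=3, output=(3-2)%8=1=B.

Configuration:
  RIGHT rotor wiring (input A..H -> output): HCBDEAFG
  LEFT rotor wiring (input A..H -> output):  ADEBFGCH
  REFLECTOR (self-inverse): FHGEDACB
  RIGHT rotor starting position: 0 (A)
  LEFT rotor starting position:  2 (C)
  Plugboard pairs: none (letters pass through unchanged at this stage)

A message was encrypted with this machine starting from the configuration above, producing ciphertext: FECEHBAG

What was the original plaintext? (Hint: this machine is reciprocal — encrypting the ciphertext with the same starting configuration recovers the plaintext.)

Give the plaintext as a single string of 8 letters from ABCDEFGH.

Answer: GCFDCGGH

Derivation:
Char 1 ('F'): step: R->1, L=2; F->plug->F->R->E->L->A->refl->F->L'->F->R'->G->plug->G
Char 2 ('E'): step: R->2, L=2; E->plug->E->R->D->L->E->refl->D->L'->C->R'->C->plug->C
Char 3 ('C'): step: R->3, L=2; C->plug->C->R->F->L->F->refl->A->L'->E->R'->F->plug->F
Char 4 ('E'): step: R->4, L=2; E->plug->E->R->D->L->E->refl->D->L'->C->R'->D->plug->D
Char 5 ('H'): step: R->5, L=2; H->plug->H->R->H->L->B->refl->H->L'->B->R'->C->plug->C
Char 6 ('B'): step: R->6, L=2; B->plug->B->R->A->L->C->refl->G->L'->G->R'->G->plug->G
Char 7 ('A'): step: R->7, L=2; A->plug->A->R->H->L->B->refl->H->L'->B->R'->G->plug->G
Char 8 ('G'): step: R->0, L->3 (L advanced); G->plug->G->R->F->L->F->refl->A->L'->G->R'->H->plug->H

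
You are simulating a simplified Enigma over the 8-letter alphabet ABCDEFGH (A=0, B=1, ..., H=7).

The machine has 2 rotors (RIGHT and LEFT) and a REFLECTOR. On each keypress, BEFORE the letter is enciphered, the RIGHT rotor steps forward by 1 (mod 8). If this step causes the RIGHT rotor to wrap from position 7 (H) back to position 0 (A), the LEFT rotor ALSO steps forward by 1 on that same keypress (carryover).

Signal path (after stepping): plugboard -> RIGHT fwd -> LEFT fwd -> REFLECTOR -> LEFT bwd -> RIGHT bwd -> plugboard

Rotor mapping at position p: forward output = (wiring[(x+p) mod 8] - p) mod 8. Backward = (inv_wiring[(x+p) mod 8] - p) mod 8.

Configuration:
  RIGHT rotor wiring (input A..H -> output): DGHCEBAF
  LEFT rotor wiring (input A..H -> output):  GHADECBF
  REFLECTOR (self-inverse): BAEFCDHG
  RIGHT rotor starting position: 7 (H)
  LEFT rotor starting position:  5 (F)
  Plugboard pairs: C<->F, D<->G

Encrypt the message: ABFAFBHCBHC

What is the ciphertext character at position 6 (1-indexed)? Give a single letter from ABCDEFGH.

Char 1 ('A'): step: R->0, L->6 (L advanced); A->plug->A->R->D->L->B->refl->A->L'->C->R'->D->plug->G
Char 2 ('B'): step: R->1, L=6; B->plug->B->R->G->L->G->refl->H->L'->B->R'->C->plug->F
Char 3 ('F'): step: R->2, L=6; F->plug->C->R->C->L->A->refl->B->L'->D->R'->F->plug->C
Char 4 ('A'): step: R->3, L=6; A->plug->A->R->H->L->E->refl->C->L'->E->R'->H->plug->H
Char 5 ('F'): step: R->4, L=6; F->plug->C->R->E->L->C->refl->E->L'->H->R'->E->plug->E
Char 6 ('B'): step: R->5, L=6; B->plug->B->R->D->L->B->refl->A->L'->C->R'->F->plug->C

C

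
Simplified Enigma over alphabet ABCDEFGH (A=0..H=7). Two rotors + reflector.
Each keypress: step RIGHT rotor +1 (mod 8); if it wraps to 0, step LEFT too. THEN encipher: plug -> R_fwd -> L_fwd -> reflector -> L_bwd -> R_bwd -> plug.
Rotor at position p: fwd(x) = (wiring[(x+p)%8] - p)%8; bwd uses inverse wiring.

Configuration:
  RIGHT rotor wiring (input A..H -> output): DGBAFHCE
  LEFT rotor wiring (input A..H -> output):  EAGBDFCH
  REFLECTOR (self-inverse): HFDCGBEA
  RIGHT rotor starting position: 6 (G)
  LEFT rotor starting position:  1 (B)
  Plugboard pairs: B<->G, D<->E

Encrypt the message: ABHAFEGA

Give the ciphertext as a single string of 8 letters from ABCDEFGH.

Answer: DDADEDAH

Derivation:
Char 1 ('A'): step: R->7, L=1; A->plug->A->R->F->L->B->refl->F->L'->B->R'->E->plug->D
Char 2 ('B'): step: R->0, L->2 (L advanced); B->plug->G->R->C->L->B->refl->F->L'->F->R'->E->plug->D
Char 3 ('H'): step: R->1, L=2; H->plug->H->R->C->L->B->refl->F->L'->F->R'->A->plug->A
Char 4 ('A'): step: R->2, L=2; A->plug->A->R->H->L->G->refl->E->L'->A->R'->E->plug->D
Char 5 ('F'): step: R->3, L=2; F->plug->F->R->A->L->E->refl->G->L'->H->R'->D->plug->E
Char 6 ('E'): step: R->4, L=2; E->plug->D->R->A->L->E->refl->G->L'->H->R'->E->plug->D
Char 7 ('G'): step: R->5, L=2; G->plug->B->R->F->L->F->refl->B->L'->C->R'->A->plug->A
Char 8 ('A'): step: R->6, L=2; A->plug->A->R->E->L->A->refl->H->L'->B->R'->H->plug->H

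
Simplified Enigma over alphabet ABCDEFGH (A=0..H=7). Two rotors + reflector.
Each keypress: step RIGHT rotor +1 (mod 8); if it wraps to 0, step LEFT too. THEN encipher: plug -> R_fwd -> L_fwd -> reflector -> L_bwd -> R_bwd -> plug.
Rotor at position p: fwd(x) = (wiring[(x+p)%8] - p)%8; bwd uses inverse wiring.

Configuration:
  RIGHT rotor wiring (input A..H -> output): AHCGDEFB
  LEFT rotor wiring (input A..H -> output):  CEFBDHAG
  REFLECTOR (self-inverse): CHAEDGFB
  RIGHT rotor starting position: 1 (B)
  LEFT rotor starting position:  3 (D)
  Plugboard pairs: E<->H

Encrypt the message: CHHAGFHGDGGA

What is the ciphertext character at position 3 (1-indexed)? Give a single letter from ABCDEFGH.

Char 1 ('C'): step: R->2, L=3; C->plug->C->R->B->L->A->refl->C->L'->H->R'->F->plug->F
Char 2 ('H'): step: R->3, L=3; H->plug->E->R->G->L->B->refl->H->L'->F->R'->F->plug->F
Char 3 ('H'): step: R->4, L=3; H->plug->E->R->E->L->D->refl->E->L'->C->R'->H->plug->E

E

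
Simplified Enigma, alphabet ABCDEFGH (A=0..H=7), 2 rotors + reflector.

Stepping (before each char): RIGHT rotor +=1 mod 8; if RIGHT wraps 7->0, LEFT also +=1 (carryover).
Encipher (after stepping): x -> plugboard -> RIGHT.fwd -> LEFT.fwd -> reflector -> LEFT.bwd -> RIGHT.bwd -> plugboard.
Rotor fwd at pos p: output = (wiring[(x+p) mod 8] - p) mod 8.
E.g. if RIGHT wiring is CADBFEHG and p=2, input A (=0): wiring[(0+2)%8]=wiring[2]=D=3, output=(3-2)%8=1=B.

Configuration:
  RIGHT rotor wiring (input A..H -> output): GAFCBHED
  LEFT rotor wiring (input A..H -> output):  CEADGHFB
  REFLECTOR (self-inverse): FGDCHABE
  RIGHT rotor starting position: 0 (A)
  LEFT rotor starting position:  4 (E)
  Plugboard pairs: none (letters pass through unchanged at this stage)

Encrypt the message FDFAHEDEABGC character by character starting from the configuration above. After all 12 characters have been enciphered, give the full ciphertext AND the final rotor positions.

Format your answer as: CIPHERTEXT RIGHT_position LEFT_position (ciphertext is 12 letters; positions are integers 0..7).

Char 1 ('F'): step: R->1, L=4; F->plug->F->R->D->L->F->refl->A->L'->F->R'->H->plug->H
Char 2 ('D'): step: R->2, L=4; D->plug->D->R->F->L->A->refl->F->L'->D->R'->A->plug->A
Char 3 ('F'): step: R->3, L=4; F->plug->F->R->D->L->F->refl->A->L'->F->R'->G->plug->G
Char 4 ('A'): step: R->4, L=4; A->plug->A->R->F->L->A->refl->F->L'->D->R'->B->plug->B
Char 5 ('H'): step: R->5, L=4; H->plug->H->R->E->L->G->refl->B->L'->C->R'->A->plug->A
Char 6 ('E'): step: R->6, L=4; E->plug->E->R->H->L->H->refl->E->L'->G->R'->A->plug->A
Char 7 ('D'): step: R->7, L=4; D->plug->D->R->G->L->E->refl->H->L'->H->R'->B->plug->B
Char 8 ('E'): step: R->0, L->5 (L advanced); E->plug->E->R->B->L->A->refl->F->L'->D->R'->H->plug->H
Char 9 ('A'): step: R->1, L=5; A->plug->A->R->H->L->B->refl->G->L'->G->R'->E->plug->E
Char 10 ('B'): step: R->2, L=5; B->plug->B->R->A->L->C->refl->D->L'->F->R'->D->plug->D
Char 11 ('G'): step: R->3, L=5; G->plug->G->R->F->L->D->refl->C->L'->A->R'->E->plug->E
Char 12 ('C'): step: R->4, L=5; C->plug->C->R->A->L->C->refl->D->L'->F->R'->A->plug->A
Final: ciphertext=HAGBAABHEDEA, RIGHT=4, LEFT=5

Answer: HAGBAABHEDEA 4 5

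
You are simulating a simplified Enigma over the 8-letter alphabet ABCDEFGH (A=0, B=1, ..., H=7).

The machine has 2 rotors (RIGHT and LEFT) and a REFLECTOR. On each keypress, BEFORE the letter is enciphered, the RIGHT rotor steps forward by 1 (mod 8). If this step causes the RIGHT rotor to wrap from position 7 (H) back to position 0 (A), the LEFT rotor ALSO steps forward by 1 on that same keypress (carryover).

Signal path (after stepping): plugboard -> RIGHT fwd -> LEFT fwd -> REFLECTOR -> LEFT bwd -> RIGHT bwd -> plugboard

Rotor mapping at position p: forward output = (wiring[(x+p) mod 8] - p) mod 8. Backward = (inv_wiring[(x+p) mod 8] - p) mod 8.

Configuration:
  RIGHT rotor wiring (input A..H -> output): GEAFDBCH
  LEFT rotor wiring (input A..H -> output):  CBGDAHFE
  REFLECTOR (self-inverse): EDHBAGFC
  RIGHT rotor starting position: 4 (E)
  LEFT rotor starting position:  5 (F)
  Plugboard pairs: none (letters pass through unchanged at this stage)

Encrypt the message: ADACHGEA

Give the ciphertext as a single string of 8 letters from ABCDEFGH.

Answer: DHGAFHAD

Derivation:
Char 1 ('A'): step: R->5, L=5; A->plug->A->R->E->L->E->refl->A->L'->B->R'->D->plug->D
Char 2 ('D'): step: R->6, L=5; D->plug->D->R->G->L->G->refl->F->L'->D->R'->H->plug->H
Char 3 ('A'): step: R->7, L=5; A->plug->A->R->A->L->C->refl->H->L'->C->R'->G->plug->G
Char 4 ('C'): step: R->0, L->6 (L advanced); C->plug->C->R->A->L->H->refl->C->L'->G->R'->A->plug->A
Char 5 ('H'): step: R->1, L=6; H->plug->H->R->F->L->F->refl->G->L'->B->R'->F->plug->F
Char 6 ('G'): step: R->2, L=6; G->plug->G->R->E->L->A->refl->E->L'->C->R'->H->plug->H
Char 7 ('E'): step: R->3, L=6; E->plug->E->R->E->L->A->refl->E->L'->C->R'->A->plug->A
Char 8 ('A'): step: R->4, L=6; A->plug->A->R->H->L->B->refl->D->L'->D->R'->D->plug->D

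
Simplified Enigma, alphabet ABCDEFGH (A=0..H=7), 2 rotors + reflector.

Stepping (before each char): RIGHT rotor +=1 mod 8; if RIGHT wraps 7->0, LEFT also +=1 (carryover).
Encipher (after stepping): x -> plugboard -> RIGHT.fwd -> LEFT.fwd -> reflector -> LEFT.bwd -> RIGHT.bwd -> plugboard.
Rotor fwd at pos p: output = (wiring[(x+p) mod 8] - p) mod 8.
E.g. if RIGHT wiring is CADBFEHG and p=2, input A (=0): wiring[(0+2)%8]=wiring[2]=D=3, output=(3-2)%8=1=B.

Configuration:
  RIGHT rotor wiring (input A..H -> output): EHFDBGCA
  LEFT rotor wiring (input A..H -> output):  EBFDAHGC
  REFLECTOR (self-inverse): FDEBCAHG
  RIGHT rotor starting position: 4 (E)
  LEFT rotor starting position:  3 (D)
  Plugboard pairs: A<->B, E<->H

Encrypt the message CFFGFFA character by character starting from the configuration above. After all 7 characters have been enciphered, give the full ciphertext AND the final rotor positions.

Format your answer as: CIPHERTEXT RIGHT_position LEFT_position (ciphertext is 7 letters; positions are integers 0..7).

Char 1 ('C'): step: R->5, L=3; C->plug->C->R->D->L->D->refl->B->L'->F->R'->B->plug->A
Char 2 ('F'): step: R->6, L=3; F->plug->F->R->F->L->B->refl->D->L'->D->R'->G->plug->G
Char 3 ('F'): step: R->7, L=3; F->plug->F->R->C->L->E->refl->C->L'->H->R'->G->plug->G
Char 4 ('G'): step: R->0, L->4 (L advanced); G->plug->G->R->C->L->C->refl->E->L'->A->R'->H->plug->E
Char 5 ('F'): step: R->1, L=4; F->plug->F->R->B->L->D->refl->B->L'->G->R'->A->plug->B
Char 6 ('F'): step: R->2, L=4; F->plug->F->R->G->L->B->refl->D->L'->B->R'->B->plug->A
Char 7 ('A'): step: R->3, L=4; A->plug->B->R->G->L->B->refl->D->L'->B->R'->F->plug->F
Final: ciphertext=AGGEBAF, RIGHT=3, LEFT=4

Answer: AGGEBAF 3 4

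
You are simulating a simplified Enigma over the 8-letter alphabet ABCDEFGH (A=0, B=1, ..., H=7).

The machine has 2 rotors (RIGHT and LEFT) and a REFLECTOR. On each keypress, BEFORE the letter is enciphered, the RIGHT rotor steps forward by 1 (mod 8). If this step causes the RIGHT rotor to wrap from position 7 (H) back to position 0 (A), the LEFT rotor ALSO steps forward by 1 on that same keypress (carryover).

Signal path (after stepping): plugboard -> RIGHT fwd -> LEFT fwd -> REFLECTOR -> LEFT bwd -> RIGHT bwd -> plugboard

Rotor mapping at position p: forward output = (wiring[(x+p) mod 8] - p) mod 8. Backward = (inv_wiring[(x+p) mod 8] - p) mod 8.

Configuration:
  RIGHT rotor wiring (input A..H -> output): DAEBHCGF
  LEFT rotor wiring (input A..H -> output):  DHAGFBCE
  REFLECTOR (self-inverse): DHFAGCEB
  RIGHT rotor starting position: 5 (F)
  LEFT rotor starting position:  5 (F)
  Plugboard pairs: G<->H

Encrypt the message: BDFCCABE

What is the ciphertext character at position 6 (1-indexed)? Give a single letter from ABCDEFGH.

Char 1 ('B'): step: R->6, L=5; B->plug->B->R->H->L->A->refl->D->L'->F->R'->C->plug->C
Char 2 ('D'): step: R->7, L=5; D->plug->D->R->F->L->D->refl->A->L'->H->R'->H->plug->G
Char 3 ('F'): step: R->0, L->6 (L advanced); F->plug->F->R->C->L->F->refl->C->L'->E->R'->C->plug->C
Char 4 ('C'): step: R->1, L=6; C->plug->C->R->A->L->E->refl->G->L'->B->R'->E->plug->E
Char 5 ('C'): step: R->2, L=6; C->plug->C->R->F->L->A->refl->D->L'->H->R'->B->plug->B
Char 6 ('A'): step: R->3, L=6; A->plug->A->R->G->L->H->refl->B->L'->D->R'->D->plug->D

D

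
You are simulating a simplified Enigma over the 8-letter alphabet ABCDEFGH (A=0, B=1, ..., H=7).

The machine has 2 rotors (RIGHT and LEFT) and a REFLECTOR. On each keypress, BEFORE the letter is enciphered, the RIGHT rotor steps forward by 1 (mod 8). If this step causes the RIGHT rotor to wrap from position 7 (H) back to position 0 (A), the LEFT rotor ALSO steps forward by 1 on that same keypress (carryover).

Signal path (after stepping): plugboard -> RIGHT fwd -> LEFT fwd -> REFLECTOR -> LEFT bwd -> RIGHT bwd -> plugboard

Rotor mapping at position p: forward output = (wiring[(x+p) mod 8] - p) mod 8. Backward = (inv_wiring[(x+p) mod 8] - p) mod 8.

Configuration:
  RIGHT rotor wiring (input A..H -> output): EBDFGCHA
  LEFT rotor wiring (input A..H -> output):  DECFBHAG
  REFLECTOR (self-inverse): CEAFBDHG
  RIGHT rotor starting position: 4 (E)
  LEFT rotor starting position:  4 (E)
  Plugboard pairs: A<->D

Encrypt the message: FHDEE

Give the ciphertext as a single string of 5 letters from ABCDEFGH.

Char 1 ('F'): step: R->5, L=4; F->plug->F->R->G->L->G->refl->H->L'->E->R'->E->plug->E
Char 2 ('H'): step: R->6, L=4; H->plug->H->R->E->L->H->refl->G->L'->G->R'->C->plug->C
Char 3 ('D'): step: R->7, L=4; D->plug->A->R->B->L->D->refl->F->L'->A->R'->H->plug->H
Char 4 ('E'): step: R->0, L->5 (L advanced); E->plug->E->R->G->L->A->refl->C->L'->A->R'->H->plug->H
Char 5 ('E'): step: R->1, L=5; E->plug->E->R->B->L->D->refl->F->L'->F->R'->D->plug->A

Answer: ECHHA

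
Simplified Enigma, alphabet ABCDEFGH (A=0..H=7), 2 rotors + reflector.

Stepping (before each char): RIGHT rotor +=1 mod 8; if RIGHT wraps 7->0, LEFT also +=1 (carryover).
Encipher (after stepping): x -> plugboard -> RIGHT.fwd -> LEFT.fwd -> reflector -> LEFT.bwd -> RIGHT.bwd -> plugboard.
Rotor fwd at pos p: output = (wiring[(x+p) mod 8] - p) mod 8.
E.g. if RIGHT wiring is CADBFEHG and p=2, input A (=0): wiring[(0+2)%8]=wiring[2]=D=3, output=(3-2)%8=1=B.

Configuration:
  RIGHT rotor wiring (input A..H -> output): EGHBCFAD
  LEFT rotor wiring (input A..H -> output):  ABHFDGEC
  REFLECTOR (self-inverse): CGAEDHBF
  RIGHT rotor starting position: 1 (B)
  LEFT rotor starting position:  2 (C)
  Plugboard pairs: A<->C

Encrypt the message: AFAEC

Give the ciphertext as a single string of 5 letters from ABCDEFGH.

Answer: BGHBA

Derivation:
Char 1 ('A'): step: R->2, L=2; A->plug->C->R->A->L->F->refl->H->L'->H->R'->B->plug->B
Char 2 ('F'): step: R->3, L=2; F->plug->F->R->B->L->D->refl->E->L'->D->R'->G->plug->G
Char 3 ('A'): step: R->4, L=2; A->plug->C->R->E->L->C->refl->A->L'->F->R'->H->plug->H
Char 4 ('E'): step: R->5, L=2; E->plug->E->R->B->L->D->refl->E->L'->D->R'->B->plug->B
Char 5 ('C'): step: R->6, L=2; C->plug->A->R->C->L->B->refl->G->L'->G->R'->C->plug->A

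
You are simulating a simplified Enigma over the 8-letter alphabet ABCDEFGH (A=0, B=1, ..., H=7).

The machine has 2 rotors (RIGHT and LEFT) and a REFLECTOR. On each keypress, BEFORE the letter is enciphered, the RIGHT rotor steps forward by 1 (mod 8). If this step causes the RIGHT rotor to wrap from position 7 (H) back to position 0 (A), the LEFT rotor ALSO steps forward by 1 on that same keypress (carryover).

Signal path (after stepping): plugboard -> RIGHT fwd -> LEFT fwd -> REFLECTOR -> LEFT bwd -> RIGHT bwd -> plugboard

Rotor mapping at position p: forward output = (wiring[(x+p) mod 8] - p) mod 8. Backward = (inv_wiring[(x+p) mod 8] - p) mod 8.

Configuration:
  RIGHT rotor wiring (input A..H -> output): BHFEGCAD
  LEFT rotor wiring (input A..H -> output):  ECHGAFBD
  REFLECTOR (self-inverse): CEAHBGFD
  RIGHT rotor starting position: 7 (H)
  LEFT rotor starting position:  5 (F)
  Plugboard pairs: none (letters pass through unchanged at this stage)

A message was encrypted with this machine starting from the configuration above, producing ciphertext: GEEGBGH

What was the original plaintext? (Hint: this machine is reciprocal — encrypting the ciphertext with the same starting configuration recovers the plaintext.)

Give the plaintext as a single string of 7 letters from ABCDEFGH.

Answer: BGHBEFC

Derivation:
Char 1 ('G'): step: R->0, L->6 (L advanced); G->plug->G->R->A->L->D->refl->H->L'->H->R'->B->plug->B
Char 2 ('E'): step: R->1, L=6; E->plug->E->R->B->L->F->refl->G->L'->C->R'->G->plug->G
Char 3 ('E'): step: R->2, L=6; E->plug->E->R->G->L->C->refl->A->L'->F->R'->H->plug->H
Char 4 ('G'): step: R->3, L=6; G->plug->G->R->E->L->B->refl->E->L'->D->R'->B->plug->B
Char 5 ('B'): step: R->4, L=6; B->plug->B->R->G->L->C->refl->A->L'->F->R'->E->plug->E
Char 6 ('G'): step: R->5, L=6; G->plug->G->R->H->L->H->refl->D->L'->A->R'->F->plug->F
Char 7 ('H'): step: R->6, L=6; H->plug->H->R->E->L->B->refl->E->L'->D->R'->C->plug->C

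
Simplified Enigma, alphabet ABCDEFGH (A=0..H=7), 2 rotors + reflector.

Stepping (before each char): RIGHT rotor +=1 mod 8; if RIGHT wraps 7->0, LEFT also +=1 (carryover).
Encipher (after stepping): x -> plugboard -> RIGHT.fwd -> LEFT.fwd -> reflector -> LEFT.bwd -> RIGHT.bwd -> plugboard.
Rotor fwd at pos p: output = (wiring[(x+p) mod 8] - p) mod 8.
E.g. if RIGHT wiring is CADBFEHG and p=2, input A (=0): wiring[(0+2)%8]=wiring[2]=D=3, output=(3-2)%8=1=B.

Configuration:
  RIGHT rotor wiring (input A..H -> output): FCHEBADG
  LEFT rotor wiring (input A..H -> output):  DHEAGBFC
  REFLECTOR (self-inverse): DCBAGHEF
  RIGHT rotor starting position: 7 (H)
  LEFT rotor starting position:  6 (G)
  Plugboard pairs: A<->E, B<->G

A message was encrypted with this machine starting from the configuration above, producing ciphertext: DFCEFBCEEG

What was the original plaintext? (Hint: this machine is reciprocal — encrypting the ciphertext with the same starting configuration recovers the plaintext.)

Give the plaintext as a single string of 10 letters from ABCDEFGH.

Answer: HDABGCABCE

Derivation:
Char 1 ('D'): step: R->0, L->7 (L advanced); D->plug->D->R->E->L->B->refl->C->L'->G->R'->H->plug->H
Char 2 ('F'): step: R->1, L=7; F->plug->F->R->C->L->A->refl->D->L'->A->R'->D->plug->D
Char 3 ('C'): step: R->2, L=7; C->plug->C->R->H->L->G->refl->E->L'->B->R'->E->plug->A
Char 4 ('E'): step: R->3, L=7; E->plug->A->R->B->L->E->refl->G->L'->H->R'->G->plug->B
Char 5 ('F'): step: R->4, L=7; F->plug->F->R->G->L->C->refl->B->L'->E->R'->B->plug->G
Char 6 ('B'): step: R->5, L=7; B->plug->G->R->H->L->G->refl->E->L'->B->R'->C->plug->C
Char 7 ('C'): step: R->6, L=7; C->plug->C->R->H->L->G->refl->E->L'->B->R'->E->plug->A
Char 8 ('E'): step: R->7, L=7; E->plug->A->R->H->L->G->refl->E->L'->B->R'->G->plug->B
Char 9 ('E'): step: R->0, L->0 (L advanced); E->plug->A->R->F->L->B->refl->C->L'->H->R'->C->plug->C
Char 10 ('G'): step: R->1, L=0; G->plug->B->R->G->L->F->refl->H->L'->B->R'->A->plug->E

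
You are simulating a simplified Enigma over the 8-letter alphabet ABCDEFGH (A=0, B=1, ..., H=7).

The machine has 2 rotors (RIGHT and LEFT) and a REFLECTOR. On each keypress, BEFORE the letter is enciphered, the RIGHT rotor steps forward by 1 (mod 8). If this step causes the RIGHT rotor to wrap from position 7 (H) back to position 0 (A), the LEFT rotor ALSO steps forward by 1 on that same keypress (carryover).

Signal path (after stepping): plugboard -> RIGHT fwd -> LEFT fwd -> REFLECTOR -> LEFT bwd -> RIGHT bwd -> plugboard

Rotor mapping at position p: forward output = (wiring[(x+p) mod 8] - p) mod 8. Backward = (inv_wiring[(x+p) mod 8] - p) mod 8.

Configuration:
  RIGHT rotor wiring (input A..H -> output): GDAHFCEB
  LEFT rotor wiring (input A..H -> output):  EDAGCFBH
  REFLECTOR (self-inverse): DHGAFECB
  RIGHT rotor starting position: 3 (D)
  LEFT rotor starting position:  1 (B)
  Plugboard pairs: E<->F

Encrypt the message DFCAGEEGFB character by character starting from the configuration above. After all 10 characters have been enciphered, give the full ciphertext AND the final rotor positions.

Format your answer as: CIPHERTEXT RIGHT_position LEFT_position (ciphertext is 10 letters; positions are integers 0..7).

Answer: EHACDAGFHC 5 2

Derivation:
Char 1 ('D'): step: R->4, L=1; D->plug->D->R->F->L->A->refl->D->L'->H->R'->F->plug->E
Char 2 ('F'): step: R->5, L=1; F->plug->E->R->G->L->G->refl->C->L'->A->R'->H->plug->H
Char 3 ('C'): step: R->6, L=1; C->plug->C->R->A->L->C->refl->G->L'->G->R'->A->plug->A
Char 4 ('A'): step: R->7, L=1; A->plug->A->R->C->L->F->refl->E->L'->E->R'->C->plug->C
Char 5 ('G'): step: R->0, L->2 (L advanced); G->plug->G->R->E->L->H->refl->B->L'->H->R'->D->plug->D
Char 6 ('E'): step: R->1, L=2; E->plug->F->R->D->L->D->refl->A->L'->C->R'->A->plug->A
Char 7 ('E'): step: R->2, L=2; E->plug->F->R->H->L->B->refl->H->L'->E->R'->G->plug->G
Char 8 ('G'): step: R->3, L=2; G->plug->G->R->A->L->G->refl->C->L'->G->R'->E->plug->F
Char 9 ('F'): step: R->4, L=2; F->plug->E->R->C->L->A->refl->D->L'->D->R'->H->plug->H
Char 10 ('B'): step: R->5, L=2; B->plug->B->R->H->L->B->refl->H->L'->E->R'->C->plug->C
Final: ciphertext=EHACDAGFHC, RIGHT=5, LEFT=2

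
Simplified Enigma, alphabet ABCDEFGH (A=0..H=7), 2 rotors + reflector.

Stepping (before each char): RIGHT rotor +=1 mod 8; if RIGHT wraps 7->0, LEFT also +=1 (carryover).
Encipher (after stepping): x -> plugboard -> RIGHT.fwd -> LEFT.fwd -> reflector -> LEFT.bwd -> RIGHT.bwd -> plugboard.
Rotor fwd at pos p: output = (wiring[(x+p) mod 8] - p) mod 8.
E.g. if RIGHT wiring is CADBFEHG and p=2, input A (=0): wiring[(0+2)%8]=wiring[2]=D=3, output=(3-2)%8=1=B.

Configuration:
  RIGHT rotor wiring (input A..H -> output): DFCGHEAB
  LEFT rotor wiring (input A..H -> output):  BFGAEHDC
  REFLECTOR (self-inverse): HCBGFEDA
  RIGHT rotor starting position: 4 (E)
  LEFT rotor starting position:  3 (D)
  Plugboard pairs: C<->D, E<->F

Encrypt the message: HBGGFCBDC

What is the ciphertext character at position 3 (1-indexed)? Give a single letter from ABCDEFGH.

Char 1 ('H'): step: R->5, L=3; H->plug->H->R->C->L->E->refl->F->L'->A->R'->E->plug->F
Char 2 ('B'): step: R->6, L=3; B->plug->B->R->D->L->A->refl->H->L'->E->R'->E->plug->F
Char 3 ('G'): step: R->7, L=3; G->plug->G->R->F->L->G->refl->D->L'->H->R'->E->plug->F

F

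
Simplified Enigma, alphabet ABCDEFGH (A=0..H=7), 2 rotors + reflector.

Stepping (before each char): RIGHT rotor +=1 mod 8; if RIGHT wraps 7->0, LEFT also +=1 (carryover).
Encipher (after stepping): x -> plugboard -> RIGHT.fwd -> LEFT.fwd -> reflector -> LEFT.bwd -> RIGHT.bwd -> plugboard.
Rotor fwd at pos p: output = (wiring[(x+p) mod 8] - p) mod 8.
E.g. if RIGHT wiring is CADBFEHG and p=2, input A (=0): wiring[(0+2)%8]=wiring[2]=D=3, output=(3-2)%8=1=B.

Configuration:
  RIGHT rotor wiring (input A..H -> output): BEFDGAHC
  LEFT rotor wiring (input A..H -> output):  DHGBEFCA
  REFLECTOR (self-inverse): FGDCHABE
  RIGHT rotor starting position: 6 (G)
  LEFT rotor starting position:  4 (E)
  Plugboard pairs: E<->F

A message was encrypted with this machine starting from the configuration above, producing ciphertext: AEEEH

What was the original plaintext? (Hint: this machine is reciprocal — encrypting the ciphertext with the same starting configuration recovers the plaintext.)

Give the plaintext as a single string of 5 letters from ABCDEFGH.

Char 1 ('A'): step: R->7, L=4; A->plug->A->R->D->L->E->refl->H->L'->E->R'->E->plug->F
Char 2 ('E'): step: R->0, L->5 (L advanced); E->plug->F->R->A->L->A->refl->F->L'->B->R'->A->plug->A
Char 3 ('E'): step: R->1, L=5; E->plug->F->R->G->L->E->refl->H->L'->H->R'->E->plug->F
Char 4 ('E'): step: R->2, L=5; E->plug->F->R->A->L->A->refl->F->L'->B->R'->B->plug->B
Char 5 ('H'): step: R->3, L=5; H->plug->H->R->C->L->D->refl->C->L'->E->R'->D->plug->D

Answer: FAFBD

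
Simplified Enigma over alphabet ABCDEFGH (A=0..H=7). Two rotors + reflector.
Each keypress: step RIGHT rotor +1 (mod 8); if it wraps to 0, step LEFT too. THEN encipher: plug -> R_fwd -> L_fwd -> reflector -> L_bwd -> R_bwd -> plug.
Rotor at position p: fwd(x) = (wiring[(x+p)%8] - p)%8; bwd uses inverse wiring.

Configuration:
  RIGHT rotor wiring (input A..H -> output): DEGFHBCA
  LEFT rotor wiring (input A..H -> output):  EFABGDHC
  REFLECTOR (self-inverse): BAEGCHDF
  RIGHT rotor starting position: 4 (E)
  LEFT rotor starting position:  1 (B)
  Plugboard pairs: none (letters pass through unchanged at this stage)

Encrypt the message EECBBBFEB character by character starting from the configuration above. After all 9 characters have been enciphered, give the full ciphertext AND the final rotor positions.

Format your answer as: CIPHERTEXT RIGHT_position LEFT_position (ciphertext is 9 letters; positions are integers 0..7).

Char 1 ('E'): step: R->5, L=1; E->plug->E->R->H->L->D->refl->G->L'->F->R'->B->plug->B
Char 2 ('E'): step: R->6, L=1; E->plug->E->R->A->L->E->refl->C->L'->E->R'->A->plug->A
Char 3 ('C'): step: R->7, L=1; C->plug->C->R->F->L->G->refl->D->L'->H->R'->D->plug->D
Char 4 ('B'): step: R->0, L->2 (L advanced); B->plug->B->R->E->L->F->refl->H->L'->B->R'->F->plug->F
Char 5 ('B'): step: R->1, L=2; B->plug->B->R->F->L->A->refl->B->L'->D->R'->A->plug->A
Char 6 ('B'): step: R->2, L=2; B->plug->B->R->D->L->B->refl->A->L'->F->R'->C->plug->C
Char 7 ('F'): step: R->3, L=2; F->plug->F->R->A->L->G->refl->D->L'->H->R'->D->plug->D
Char 8 ('E'): step: R->4, L=2; E->plug->E->R->H->L->D->refl->G->L'->A->R'->F->plug->F
Char 9 ('B'): step: R->5, L=2; B->plug->B->R->F->L->A->refl->B->L'->D->R'->C->plug->C
Final: ciphertext=BADFACDFC, RIGHT=5, LEFT=2

Answer: BADFACDFC 5 2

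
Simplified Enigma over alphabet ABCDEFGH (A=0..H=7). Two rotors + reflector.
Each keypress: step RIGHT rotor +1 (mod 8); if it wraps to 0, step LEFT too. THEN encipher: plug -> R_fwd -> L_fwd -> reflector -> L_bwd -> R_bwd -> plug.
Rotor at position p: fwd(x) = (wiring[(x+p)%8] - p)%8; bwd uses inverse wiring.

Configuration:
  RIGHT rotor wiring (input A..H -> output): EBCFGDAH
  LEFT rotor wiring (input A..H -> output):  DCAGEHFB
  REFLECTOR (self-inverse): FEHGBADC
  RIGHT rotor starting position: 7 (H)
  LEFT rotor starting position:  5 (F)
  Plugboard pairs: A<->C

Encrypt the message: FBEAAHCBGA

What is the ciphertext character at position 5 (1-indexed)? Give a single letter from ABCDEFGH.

Char 1 ('F'): step: R->0, L->6 (L advanced); F->plug->F->R->D->L->E->refl->B->L'->H->R'->H->plug->H
Char 2 ('B'): step: R->1, L=6; B->plug->B->R->B->L->D->refl->G->L'->G->R'->G->plug->G
Char 3 ('E'): step: R->2, L=6; E->plug->E->R->G->L->G->refl->D->L'->B->R'->D->plug->D
Char 4 ('A'): step: R->3, L=6; A->plug->C->R->A->L->H->refl->C->L'->E->R'->E->plug->E
Char 5 ('A'): step: R->4, L=6; A->plug->C->R->E->L->C->refl->H->L'->A->R'->E->plug->E

E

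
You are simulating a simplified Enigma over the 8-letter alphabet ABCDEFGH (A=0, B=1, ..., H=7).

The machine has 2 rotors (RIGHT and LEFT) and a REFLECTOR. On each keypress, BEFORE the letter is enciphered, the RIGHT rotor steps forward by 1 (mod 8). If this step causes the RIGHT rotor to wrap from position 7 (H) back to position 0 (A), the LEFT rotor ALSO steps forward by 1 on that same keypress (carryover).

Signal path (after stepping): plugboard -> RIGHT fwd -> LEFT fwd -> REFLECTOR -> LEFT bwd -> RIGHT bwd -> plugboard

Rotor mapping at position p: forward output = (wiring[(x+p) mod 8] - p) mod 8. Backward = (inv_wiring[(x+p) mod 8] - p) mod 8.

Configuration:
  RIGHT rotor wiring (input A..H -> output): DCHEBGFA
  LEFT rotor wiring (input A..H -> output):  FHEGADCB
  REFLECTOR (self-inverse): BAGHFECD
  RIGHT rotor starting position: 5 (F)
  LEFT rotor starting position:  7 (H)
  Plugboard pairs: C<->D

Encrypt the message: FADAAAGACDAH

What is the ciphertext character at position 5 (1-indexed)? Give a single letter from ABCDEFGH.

Char 1 ('F'): step: R->6, L=7; F->plug->F->R->G->L->E->refl->F->L'->D->R'->G->plug->G
Char 2 ('A'): step: R->7, L=7; A->plug->A->R->B->L->G->refl->C->L'->A->R'->D->plug->C
Char 3 ('D'): step: R->0, L->0 (L advanced); D->plug->C->R->H->L->B->refl->A->L'->E->R'->D->plug->C
Char 4 ('A'): step: R->1, L=0; A->plug->A->R->B->L->H->refl->D->L'->F->R'->E->plug->E
Char 5 ('A'): step: R->2, L=0; A->plug->A->R->F->L->D->refl->H->L'->B->R'->G->plug->G

G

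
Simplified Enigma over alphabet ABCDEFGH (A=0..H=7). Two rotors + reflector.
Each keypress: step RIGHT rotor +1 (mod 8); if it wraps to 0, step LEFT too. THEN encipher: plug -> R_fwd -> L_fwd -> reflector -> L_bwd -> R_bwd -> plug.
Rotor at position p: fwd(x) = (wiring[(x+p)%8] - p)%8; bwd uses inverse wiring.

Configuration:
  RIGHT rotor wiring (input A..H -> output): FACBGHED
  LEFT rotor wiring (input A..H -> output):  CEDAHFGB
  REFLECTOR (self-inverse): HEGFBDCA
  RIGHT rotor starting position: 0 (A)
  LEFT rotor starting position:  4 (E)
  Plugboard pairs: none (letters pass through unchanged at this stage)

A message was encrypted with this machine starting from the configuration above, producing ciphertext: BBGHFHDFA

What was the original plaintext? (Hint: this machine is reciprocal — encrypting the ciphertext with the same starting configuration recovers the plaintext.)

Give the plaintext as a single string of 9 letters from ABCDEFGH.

Answer: AFAGCCGAD

Derivation:
Char 1 ('B'): step: R->1, L=4; B->plug->B->R->B->L->B->refl->E->L'->H->R'->A->plug->A
Char 2 ('B'): step: R->2, L=4; B->plug->B->R->H->L->E->refl->B->L'->B->R'->F->plug->F
Char 3 ('G'): step: R->3, L=4; G->plug->G->R->F->L->A->refl->H->L'->G->R'->A->plug->A
Char 4 ('H'): step: R->4, L=4; H->plug->H->R->F->L->A->refl->H->L'->G->R'->G->plug->G
Char 5 ('F'): step: R->5, L=4; F->plug->F->R->F->L->A->refl->H->L'->G->R'->C->plug->C
Char 6 ('H'): step: R->6, L=4; H->plug->H->R->B->L->B->refl->E->L'->H->R'->C->plug->C
Char 7 ('D'): step: R->7, L=4; D->plug->D->R->D->L->F->refl->D->L'->A->R'->G->plug->G
Char 8 ('F'): step: R->0, L->5 (L advanced); F->plug->F->R->H->L->C->refl->G->L'->F->R'->A->plug->A
Char 9 ('A'): step: R->1, L=5; A->plug->A->R->H->L->C->refl->G->L'->F->R'->D->plug->D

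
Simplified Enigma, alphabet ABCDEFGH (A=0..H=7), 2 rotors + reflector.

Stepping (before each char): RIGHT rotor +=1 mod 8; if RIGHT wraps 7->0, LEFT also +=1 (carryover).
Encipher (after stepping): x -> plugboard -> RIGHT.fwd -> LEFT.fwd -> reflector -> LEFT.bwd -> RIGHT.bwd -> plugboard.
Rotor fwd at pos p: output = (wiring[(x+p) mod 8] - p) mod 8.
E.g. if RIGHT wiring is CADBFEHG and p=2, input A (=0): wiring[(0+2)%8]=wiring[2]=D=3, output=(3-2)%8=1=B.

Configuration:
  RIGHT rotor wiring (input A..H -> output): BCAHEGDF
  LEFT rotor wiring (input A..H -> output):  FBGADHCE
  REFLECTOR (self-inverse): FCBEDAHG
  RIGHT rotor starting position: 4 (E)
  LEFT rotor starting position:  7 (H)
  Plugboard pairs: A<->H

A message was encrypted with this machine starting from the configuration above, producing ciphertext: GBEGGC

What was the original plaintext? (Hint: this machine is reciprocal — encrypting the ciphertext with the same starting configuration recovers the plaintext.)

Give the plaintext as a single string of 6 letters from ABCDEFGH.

Answer: DHHCBB

Derivation:
Char 1 ('G'): step: R->5, L=7; G->plug->G->R->C->L->C->refl->B->L'->E->R'->D->plug->D
Char 2 ('B'): step: R->6, L=7; B->plug->B->R->H->L->D->refl->E->L'->F->R'->A->plug->H
Char 3 ('E'): step: R->7, L=7; E->plug->E->R->A->L->F->refl->A->L'->G->R'->A->plug->H
Char 4 ('G'): step: R->0, L->0 (L advanced); G->plug->G->R->D->L->A->refl->F->L'->A->R'->C->plug->C
Char 5 ('G'): step: R->1, L=0; G->plug->G->R->E->L->D->refl->E->L'->H->R'->B->plug->B
Char 6 ('C'): step: R->2, L=0; C->plug->C->R->C->L->G->refl->H->L'->F->R'->B->plug->B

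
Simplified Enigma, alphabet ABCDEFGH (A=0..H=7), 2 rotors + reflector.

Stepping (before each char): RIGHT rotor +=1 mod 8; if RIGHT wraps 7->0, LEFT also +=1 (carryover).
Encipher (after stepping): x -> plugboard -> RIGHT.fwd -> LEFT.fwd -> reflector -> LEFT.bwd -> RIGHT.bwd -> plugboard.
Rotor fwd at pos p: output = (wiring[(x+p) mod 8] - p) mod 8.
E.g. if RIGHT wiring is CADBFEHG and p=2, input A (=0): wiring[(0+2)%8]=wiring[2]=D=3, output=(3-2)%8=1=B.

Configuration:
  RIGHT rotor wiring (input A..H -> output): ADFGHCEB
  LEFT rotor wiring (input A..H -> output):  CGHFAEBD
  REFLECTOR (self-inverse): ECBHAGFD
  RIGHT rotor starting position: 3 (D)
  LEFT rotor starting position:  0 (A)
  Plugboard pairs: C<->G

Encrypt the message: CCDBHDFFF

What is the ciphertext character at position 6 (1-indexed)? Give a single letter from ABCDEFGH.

Char 1 ('C'): step: R->4, L=0; C->plug->G->R->B->L->G->refl->F->L'->D->R'->A->plug->A
Char 2 ('C'): step: R->5, L=0; C->plug->G->R->B->L->G->refl->F->L'->D->R'->D->plug->D
Char 3 ('D'): step: R->6, L=0; D->plug->D->R->F->L->E->refl->A->L'->E->R'->H->plug->H
Char 4 ('B'): step: R->7, L=0; B->plug->B->R->B->L->G->refl->F->L'->D->R'->G->plug->C
Char 5 ('H'): step: R->0, L->1 (L advanced); H->plug->H->R->B->L->G->refl->F->L'->A->R'->A->plug->A
Char 6 ('D'): step: R->1, L=1; D->plug->D->R->G->L->C->refl->B->L'->H->R'->H->plug->H

H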